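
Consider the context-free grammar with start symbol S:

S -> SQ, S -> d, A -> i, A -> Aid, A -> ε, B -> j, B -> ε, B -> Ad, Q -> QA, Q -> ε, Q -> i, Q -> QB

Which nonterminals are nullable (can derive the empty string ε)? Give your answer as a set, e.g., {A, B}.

Directly nullable (have an ε-rule): {A, B, Q}.
Not nullable: S — each has a terminal in every rule's right-hand side or depends on a non-nullable symbol.

{A, B, Q}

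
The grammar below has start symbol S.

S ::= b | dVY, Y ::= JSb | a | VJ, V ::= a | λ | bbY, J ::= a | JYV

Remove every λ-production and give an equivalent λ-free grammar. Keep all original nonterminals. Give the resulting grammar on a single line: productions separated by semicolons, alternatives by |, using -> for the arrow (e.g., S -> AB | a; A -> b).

S -> b | dY | dVY; J -> a | JY | JYV; V -> a | bbY; Y -> J | a | VJ | JSb

Nullable set: {V}.
S -> dVY: V nullable, giving dVY | dY.
J -> JYV: V nullable, giving JY | JYV.
Drop V -> λ.
Y -> VJ: V nullable, giving J | VJ.
Unchanged (no nullable symbols): S -> b; J -> a; V -> a; V -> bbY; Y -> JSb; Y -> a.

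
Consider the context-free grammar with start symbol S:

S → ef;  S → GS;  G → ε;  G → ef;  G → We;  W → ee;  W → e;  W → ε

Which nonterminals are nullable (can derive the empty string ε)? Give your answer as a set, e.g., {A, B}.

{G, W}

Directly nullable (have an ε-rule): {G, W}.
Not nullable: S — each has a terminal in every rule's right-hand side or depends on a non-nullable symbol.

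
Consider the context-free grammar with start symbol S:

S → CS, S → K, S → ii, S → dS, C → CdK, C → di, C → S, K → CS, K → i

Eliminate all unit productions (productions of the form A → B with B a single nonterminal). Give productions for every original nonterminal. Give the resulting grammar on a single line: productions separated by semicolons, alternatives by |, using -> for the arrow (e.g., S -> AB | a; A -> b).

Unit productions: C->S, S->K.
Unit pairs (A ⇒* B via units): (C,K), (C,S), (S,K).
S: inherits non-unit rules of {K, S} → CS | dS | i | ii.
C: inherits non-unit rules of {C, K, S} → CS | CdK | dS | di | i | ii.
K: inherits non-unit rules of {K} → CS | i.

S -> i | CS | dS | ii; C -> i | CS | dS | di | ii | CdK; K -> i | CS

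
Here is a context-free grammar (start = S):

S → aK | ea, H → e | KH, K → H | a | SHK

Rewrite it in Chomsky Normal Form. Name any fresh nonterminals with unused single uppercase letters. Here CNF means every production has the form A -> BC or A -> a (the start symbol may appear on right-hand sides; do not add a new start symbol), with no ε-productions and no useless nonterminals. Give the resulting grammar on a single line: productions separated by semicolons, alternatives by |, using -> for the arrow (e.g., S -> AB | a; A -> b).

No ε-productions.
After unit-elimination: S -> aK | ea; H -> e | KH; K -> a | e | KH | SHK.
TERM: introduce A -> a, B -> e and substitute in every rule of length ≥2.
BIN: K -> SHK becomes K -> SC, C -> HK.

S -> AK | BA; A -> a; B -> e; C -> HK; H -> e | KH; K -> a | e | KH | SC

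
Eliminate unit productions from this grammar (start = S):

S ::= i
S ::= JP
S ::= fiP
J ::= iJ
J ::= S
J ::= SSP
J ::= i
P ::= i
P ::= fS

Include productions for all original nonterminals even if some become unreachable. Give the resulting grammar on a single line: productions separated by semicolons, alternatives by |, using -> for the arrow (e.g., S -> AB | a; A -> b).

Unit productions: J->S.
Unit pairs (A ⇒* B via units): (J,S).
S: inherits non-unit rules of {S} → JP | fiP | i.
J: inherits non-unit rules of {J, S} → JP | SSP | fiP | i | iJ.
P: inherits non-unit rules of {P} → fS | i.

S -> i | JP | fiP; J -> i | JP | iJ | SSP | fiP; P -> i | fS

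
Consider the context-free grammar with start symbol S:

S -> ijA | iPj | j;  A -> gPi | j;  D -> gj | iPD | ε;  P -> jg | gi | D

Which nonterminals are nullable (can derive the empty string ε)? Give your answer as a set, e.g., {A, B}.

Directly nullable (have an ε-rule): {D}.
P is nullable via P -> D (every symbol on the right is already known nullable).
Not nullable: A, S — each has a terminal in every rule's right-hand side or depends on a non-nullable symbol.

{D, P}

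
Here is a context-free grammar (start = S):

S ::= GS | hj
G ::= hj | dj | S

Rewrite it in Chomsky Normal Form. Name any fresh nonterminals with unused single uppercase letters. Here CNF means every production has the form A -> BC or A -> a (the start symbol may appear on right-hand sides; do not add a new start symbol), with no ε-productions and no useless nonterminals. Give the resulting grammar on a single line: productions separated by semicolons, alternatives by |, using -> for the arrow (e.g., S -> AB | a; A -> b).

S -> CB | GS; A -> d; B -> j; C -> h; G -> AB | CB | GS

No ε-productions.
After unit-elimination: S -> GS | hj; G -> GS | dj | hj.
TERM: introduce A -> d, C -> h, B -> j and substitute in every rule of length ≥2.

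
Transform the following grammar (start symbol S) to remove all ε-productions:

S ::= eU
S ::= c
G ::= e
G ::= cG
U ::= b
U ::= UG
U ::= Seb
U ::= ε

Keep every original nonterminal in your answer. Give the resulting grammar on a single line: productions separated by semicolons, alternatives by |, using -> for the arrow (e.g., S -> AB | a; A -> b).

Nullable set: {U}.
S -> eU: U nullable, giving e | eU.
Drop U -> ε.
U -> UG: U nullable, giving G | UG.
Unchanged (no nullable symbols): S -> c; G -> cG; G -> e; U -> Seb; U -> b.

S -> c | e | eU; G -> e | cG; U -> G | b | UG | Seb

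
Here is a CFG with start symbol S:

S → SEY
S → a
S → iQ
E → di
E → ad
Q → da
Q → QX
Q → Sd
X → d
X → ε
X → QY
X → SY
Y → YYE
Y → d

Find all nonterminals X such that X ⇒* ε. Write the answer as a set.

Directly nullable (have an ε-rule): {X}.
Not nullable: E, Q, S, Y — each has a terminal in every rule's right-hand side or depends on a non-nullable symbol.

{X}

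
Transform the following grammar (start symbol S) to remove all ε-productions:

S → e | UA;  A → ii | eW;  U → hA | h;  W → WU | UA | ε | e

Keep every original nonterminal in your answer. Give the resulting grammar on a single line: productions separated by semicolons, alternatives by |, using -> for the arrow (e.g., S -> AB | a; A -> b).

S -> e | UA; A -> e | eW | ii; U -> h | hA; W -> U | e | UA | WU

Nullable set: {W}.
A -> eW: W nullable, giving e | eW.
Drop W -> ε.
W -> WU: W nullable, giving U | WU.
Unchanged (no nullable symbols): S -> UA; S -> e; A -> ii; U -> h; U -> hA; W -> UA; W -> e.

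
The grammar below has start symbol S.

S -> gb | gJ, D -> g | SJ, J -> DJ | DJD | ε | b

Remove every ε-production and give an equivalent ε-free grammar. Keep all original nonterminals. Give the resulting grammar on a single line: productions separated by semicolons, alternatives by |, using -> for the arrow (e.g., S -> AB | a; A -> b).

Nullable set: {J}.
S -> gJ: J nullable, giving g | gJ.
D -> SJ: J nullable, giving S | SJ.
Drop J -> ε.
J -> DJ: J nullable, giving D | DJ.
J -> DJD: J nullable, giving DD | DJD.
Unchanged (no nullable symbols): S -> gb; D -> g; J -> b.

S -> g | gJ | gb; D -> S | g | SJ; J -> D | b | DD | DJ | DJD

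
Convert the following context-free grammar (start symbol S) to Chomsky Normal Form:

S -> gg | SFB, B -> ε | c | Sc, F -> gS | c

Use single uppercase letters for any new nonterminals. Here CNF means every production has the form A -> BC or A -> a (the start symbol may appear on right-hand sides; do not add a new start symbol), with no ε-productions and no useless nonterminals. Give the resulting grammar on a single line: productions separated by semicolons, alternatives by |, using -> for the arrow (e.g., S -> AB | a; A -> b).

Nullable: {B}; after ε-elimination: S -> SF | gg | SFB; B -> c | Sc; F -> c | gS.
No unit productions to eliminate.
TERM: introduce A -> c, C -> g and substitute in every rule of length ≥2.
BIN: S -> SFB becomes S -> SD, D -> FB.

S -> CC | SD | SF; A -> c; B -> c | SA; C -> g; D -> FB; F -> c | CS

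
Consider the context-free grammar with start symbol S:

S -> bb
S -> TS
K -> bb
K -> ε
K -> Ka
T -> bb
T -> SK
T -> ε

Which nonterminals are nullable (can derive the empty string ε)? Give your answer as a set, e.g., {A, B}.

{K, T}

Directly nullable (have an ε-rule): {K, T}.
Not nullable: S — each has a terminal in every rule's right-hand side or depends on a non-nullable symbol.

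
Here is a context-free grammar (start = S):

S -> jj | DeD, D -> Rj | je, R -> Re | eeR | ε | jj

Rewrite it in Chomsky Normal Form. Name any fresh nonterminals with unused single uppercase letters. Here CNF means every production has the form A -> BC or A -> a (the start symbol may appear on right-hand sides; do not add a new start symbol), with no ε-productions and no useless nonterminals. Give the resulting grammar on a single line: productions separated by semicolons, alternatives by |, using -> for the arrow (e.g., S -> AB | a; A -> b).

S -> AA | DE; A -> j; B -> e; C -> BR; D -> j | AB | RA; E -> BD; R -> e | AA | BB | BC | RB

Nullable: {R}; after ε-elimination: S -> jj | DeD; D -> j | Rj | je; R -> e | Re | ee | jj | eeR.
No unit productions to eliminate.
TERM: introduce B -> e, A -> j and substitute in every rule of length ≥2.
BIN: R -> BBR becomes R -> BC, C -> BR; S -> DBD becomes S -> DE, E -> BD.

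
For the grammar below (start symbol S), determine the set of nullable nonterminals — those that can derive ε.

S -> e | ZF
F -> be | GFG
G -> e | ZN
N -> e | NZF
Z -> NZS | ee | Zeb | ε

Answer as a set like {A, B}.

Directly nullable (have an ε-rule): {Z}.
Not nullable: F, G, N, S — each has a terminal in every rule's right-hand side or depends on a non-nullable symbol.

{Z}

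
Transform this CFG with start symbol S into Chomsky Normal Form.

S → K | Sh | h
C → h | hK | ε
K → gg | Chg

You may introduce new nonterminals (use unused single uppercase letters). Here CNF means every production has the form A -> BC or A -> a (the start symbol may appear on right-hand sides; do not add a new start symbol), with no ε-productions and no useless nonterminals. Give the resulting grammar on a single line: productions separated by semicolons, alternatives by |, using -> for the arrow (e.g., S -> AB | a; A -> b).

S -> h | AB | BB | CE | SA; A -> h; B -> g; C -> h | AK; D -> AB; E -> AB; K -> AB | BB | CD

Nullable: {C}; after ε-elimination: S -> K | h | Sh; C -> h | hK; K -> gg | hg | Chg.
After unit-elimination: S -> h | Sh | gg | hg | Chg; C -> h | hK; K -> gg | hg | Chg.
TERM: introduce B -> g, A -> h and substitute in every rule of length ≥2.
BIN: K -> CAB becomes K -> CD, D -> AB; S -> CAB becomes S -> CE, E -> AB.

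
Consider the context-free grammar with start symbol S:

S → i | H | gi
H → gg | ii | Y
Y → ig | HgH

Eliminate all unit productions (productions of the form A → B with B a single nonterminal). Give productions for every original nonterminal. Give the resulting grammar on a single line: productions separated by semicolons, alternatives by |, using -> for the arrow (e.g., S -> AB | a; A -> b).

Unit productions: H->Y, S->H.
Unit pairs (A ⇒* B via units): (H,Y), (S,H), (S,Y).
S: inherits non-unit rules of {H, S, Y} → HgH | gg | gi | i | ig | ii.
H: inherits non-unit rules of {H, Y} → HgH | gg | ig | ii.
Y: inherits non-unit rules of {Y} → HgH | ig.

S -> i | gg | gi | ig | ii | HgH; H -> gg | ig | ii | HgH; Y -> ig | HgH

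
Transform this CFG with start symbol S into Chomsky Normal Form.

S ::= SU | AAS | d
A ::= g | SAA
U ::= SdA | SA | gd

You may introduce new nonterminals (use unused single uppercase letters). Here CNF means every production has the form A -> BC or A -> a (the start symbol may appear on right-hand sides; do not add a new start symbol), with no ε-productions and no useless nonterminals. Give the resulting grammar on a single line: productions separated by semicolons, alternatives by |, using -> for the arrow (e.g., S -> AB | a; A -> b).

No ε-productions.
No unit productions to eliminate.
TERM: introduce B -> d, C -> g and substitute in every rule of length ≥2.
BIN: A -> SAA becomes A -> SD, D -> AA; S -> AAS becomes S -> AE, E -> AS; U -> SBA becomes U -> SF, F -> BA.

S -> d | AE | SU; A -> g | SD; B -> d; C -> g; D -> AA; E -> AS; F -> BA; U -> CB | SA | SF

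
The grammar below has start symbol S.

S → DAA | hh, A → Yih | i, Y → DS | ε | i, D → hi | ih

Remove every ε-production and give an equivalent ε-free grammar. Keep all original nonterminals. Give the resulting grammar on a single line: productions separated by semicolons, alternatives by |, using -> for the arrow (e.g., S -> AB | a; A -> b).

Nullable set: {Y}.
A -> Yih: Y nullable, giving Yih | ih.
Drop Y -> ε.
Unchanged (no nullable symbols): S -> DAA; S -> hh; A -> i; D -> hi; D -> ih; Y -> DS; Y -> i.

S -> hh | DAA; A -> i | ih | Yih; D -> hi | ih; Y -> i | DS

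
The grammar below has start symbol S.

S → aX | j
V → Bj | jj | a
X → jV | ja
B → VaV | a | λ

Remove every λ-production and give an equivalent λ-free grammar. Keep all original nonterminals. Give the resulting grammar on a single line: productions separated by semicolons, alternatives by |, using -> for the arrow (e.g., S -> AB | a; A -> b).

Nullable set: {B}.
Drop B -> λ.
V -> Bj: B nullable, giving Bj | j.
Unchanged (no nullable symbols): S -> aX; S -> j; B -> VaV; B -> a; V -> a; V -> jj; X -> jV; X -> ja.

S -> j | aX; B -> a | VaV; V -> a | j | Bj | jj; X -> jV | ja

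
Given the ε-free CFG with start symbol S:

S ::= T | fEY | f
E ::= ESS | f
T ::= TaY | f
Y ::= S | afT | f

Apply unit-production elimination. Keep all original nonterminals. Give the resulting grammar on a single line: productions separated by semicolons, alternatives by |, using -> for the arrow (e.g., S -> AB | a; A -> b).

Unit productions: S->T, Y->S.
Unit pairs (A ⇒* B via units): (S,T), (Y,S), (Y,T).
S: inherits non-unit rules of {S, T} → TaY | f | fEY.
E: inherits non-unit rules of {E} → ESS | f.
T: inherits non-unit rules of {T} → TaY | f.
Y: inherits non-unit rules of {S, T, Y} → TaY | afT | f | fEY.

S -> f | TaY | fEY; E -> f | ESS; T -> f | TaY; Y -> f | TaY | afT | fEY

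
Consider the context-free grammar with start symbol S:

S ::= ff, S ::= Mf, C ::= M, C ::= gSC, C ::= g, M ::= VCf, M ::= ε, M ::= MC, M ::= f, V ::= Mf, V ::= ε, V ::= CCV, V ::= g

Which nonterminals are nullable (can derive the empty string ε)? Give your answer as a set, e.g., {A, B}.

Directly nullable (have an ε-rule): {M, V}.
C is nullable via C -> M (every symbol on the right is already known nullable).
Not nullable: S — each has a terminal in every rule's right-hand side or depends on a non-nullable symbol.

{C, M, V}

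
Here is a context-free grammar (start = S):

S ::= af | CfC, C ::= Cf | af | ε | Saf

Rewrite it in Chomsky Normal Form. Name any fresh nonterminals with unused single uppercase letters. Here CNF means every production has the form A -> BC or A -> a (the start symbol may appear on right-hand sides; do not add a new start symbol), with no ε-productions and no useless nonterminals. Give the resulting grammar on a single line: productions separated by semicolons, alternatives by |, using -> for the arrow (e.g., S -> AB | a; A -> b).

S -> f | AC | BA | CA | CE; A -> f; B -> a; C -> f | BA | CA | SD; D -> BA; E -> AC

Nullable: {C}; after ε-elimination: S -> f | Cf | af | fC | CfC; C -> f | Cf | af | Saf.
No unit productions to eliminate.
TERM: introduce B -> a, A -> f and substitute in every rule of length ≥2.
BIN: C -> SBA becomes C -> SD, D -> BA; S -> CAC becomes S -> CE, E -> AC.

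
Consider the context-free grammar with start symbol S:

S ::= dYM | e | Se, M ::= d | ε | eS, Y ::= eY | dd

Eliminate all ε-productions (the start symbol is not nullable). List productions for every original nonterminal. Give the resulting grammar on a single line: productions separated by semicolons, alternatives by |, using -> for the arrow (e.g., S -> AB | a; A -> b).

Nullable set: {M}.
S -> dYM: M nullable, giving dY | dYM.
Drop M -> ε.
Unchanged (no nullable symbols): S -> Se; S -> e; M -> d; M -> eS; Y -> dd; Y -> eY.

S -> e | Se | dY | dYM; M -> d | eS; Y -> dd | eY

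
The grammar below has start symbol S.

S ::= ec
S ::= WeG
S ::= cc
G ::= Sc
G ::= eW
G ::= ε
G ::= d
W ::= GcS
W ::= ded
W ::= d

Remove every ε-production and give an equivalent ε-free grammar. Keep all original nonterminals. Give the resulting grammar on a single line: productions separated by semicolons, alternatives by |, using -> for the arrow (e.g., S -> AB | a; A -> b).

Nullable set: {G}.
S -> WeG: G nullable, giving We | WeG.
Drop G -> ε.
W -> GcS: G nullable, giving GcS | cS.
Unchanged (no nullable symbols): S -> cc; S -> ec; G -> Sc; G -> d; G -> eW; W -> d; W -> ded.

S -> We | cc | ec | WeG; G -> d | Sc | eW; W -> d | cS | GcS | ded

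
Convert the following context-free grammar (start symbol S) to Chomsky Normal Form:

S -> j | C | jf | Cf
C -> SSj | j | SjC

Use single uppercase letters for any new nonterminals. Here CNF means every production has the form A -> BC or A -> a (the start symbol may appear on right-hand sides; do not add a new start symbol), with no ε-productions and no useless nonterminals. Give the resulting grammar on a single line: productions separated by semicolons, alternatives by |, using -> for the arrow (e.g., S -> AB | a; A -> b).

No ε-productions.
After unit-elimination: S -> j | Cf | jf | SSj | SjC; C -> j | SSj | SjC.
TERM: introduce B -> f, A -> j and substitute in every rule of length ≥2.
BIN: C -> SAC becomes C -> SD, D -> AC; C -> SSA becomes C -> SE, E -> SA; S -> SAC becomes S -> SF, F -> AC; S -> SSA becomes S -> SG, G -> SA.

S -> j | AB | CB | SF | SG; A -> j; B -> f; C -> j | SD | SE; D -> AC; E -> SA; F -> AC; G -> SA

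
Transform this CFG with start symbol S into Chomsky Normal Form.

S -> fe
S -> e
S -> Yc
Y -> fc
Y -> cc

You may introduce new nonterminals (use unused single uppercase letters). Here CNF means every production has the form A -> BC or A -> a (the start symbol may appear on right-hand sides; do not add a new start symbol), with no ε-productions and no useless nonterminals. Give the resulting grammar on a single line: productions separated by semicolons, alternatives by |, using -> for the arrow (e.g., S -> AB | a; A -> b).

No ε-productions.
No unit productions to eliminate.
TERM: introduce A -> c, C -> e, B -> f and substitute in every rule of length ≥2.

S -> e | BC | YA; A -> c; B -> f; C -> e; Y -> AA | BA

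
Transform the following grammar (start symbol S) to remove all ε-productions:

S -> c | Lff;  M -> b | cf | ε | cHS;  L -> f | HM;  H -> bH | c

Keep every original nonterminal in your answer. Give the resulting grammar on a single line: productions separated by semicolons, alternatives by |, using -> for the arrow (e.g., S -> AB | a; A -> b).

Nullable set: {M}.
L -> HM: M nullable, giving H | HM.
Drop M -> ε.
Unchanged (no nullable symbols): S -> Lff; S -> c; H -> bH; H -> c; L -> f; M -> b; M -> cHS; M -> cf.

S -> c | Lff; H -> c | bH; L -> H | f | HM; M -> b | cf | cHS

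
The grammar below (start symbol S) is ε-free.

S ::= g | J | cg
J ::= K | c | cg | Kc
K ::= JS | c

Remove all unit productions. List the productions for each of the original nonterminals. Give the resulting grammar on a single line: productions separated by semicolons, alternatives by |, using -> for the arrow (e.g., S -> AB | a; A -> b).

Unit productions: J->K, S->J.
Unit pairs (A ⇒* B via units): (J,K), (S,J), (S,K).
S: inherits non-unit rules of {J, K, S} → JS | Kc | c | cg | g.
J: inherits non-unit rules of {J, K} → JS | Kc | c | cg.
K: inherits non-unit rules of {K} → JS | c.

S -> c | g | JS | Kc | cg; J -> c | JS | Kc | cg; K -> c | JS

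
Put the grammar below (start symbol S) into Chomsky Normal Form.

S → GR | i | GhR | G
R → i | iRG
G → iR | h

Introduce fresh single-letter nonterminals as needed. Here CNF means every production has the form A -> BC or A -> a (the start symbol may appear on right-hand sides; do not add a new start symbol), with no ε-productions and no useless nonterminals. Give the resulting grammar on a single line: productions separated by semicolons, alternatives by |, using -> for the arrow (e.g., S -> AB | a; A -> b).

S -> h | i | AR | GD | GR; A -> i; B -> h; C -> RG; D -> BR; G -> h | AR; R -> i | AC

No ε-productions.
After unit-elimination: S -> h | i | GR | iR | GhR; G -> h | iR; R -> i | iRG.
TERM: introduce B -> h, A -> i and substitute in every rule of length ≥2.
BIN: R -> ARG becomes R -> AC, C -> RG; S -> GBR becomes S -> GD, D -> BR.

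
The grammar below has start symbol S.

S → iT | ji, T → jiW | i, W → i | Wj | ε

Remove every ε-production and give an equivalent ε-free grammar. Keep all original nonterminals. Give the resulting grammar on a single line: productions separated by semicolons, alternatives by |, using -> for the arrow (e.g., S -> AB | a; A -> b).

Nullable set: {W}.
T -> jiW: W nullable, giving ji | jiW.
Drop W -> ε.
W -> Wj: W nullable, giving Wj | j.
Unchanged (no nullable symbols): S -> iT; S -> ji; T -> i; W -> i.

S -> iT | ji; T -> i | ji | jiW; W -> i | j | Wj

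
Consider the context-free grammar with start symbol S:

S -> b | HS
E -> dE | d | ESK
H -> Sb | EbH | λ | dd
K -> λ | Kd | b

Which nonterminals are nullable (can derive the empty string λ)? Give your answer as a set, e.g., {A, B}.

Directly nullable (have an ε-rule): {H, K}.
Not nullable: E, S — each has a terminal in every rule's right-hand side or depends on a non-nullable symbol.

{H, K}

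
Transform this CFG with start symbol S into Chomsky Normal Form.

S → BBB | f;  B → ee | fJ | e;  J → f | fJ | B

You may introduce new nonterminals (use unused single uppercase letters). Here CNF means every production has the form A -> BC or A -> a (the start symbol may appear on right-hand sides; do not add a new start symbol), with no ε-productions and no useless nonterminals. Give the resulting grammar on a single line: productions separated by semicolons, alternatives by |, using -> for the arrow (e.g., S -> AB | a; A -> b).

S -> f | BD; A -> e; B -> e | AA | CJ; C -> f; D -> BB; J -> e | f | AA | CJ

No ε-productions.
After unit-elimination: S -> f | BBB; B -> e | ee | fJ; J -> e | f | ee | fJ.
TERM: introduce A -> e, C -> f and substitute in every rule of length ≥2.
BIN: S -> BBB becomes S -> BD, D -> BB.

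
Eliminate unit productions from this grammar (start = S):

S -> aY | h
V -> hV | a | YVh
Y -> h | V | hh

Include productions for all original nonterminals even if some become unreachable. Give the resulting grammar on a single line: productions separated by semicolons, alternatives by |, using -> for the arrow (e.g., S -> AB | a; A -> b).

S -> h | aY; V -> a | hV | YVh; Y -> a | h | hV | hh | YVh

Unit productions: Y->V.
Unit pairs (A ⇒* B via units): (Y,V).
S: inherits non-unit rules of {S} → aY | h.
V: inherits non-unit rules of {V} → YVh | a | hV.
Y: inherits non-unit rules of {V, Y} → YVh | a | h | hV | hh.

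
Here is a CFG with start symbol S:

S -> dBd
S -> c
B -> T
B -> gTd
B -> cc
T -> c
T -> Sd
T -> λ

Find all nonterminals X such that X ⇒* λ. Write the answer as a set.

{B, T}

Directly nullable (have an ε-rule): {T}.
B is nullable via B -> T (every symbol on the right is already known nullable).
Not nullable: S — each has a terminal in every rule's right-hand side or depends on a non-nullable symbol.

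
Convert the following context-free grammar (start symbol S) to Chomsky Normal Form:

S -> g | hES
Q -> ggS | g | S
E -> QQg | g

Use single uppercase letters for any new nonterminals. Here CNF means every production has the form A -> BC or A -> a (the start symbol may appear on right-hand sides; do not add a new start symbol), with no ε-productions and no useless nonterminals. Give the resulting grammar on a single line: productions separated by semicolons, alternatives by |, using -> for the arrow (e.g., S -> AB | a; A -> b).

S -> g | BG; A -> g; B -> h; C -> QA; D -> AS; E -> g | QC; F -> ES; G -> ES; Q -> g | AD | BF

No ε-productions.
After unit-elimination: S -> g | hES; E -> g | QQg; Q -> g | ggS | hES.
TERM: introduce A -> g, B -> h and substitute in every rule of length ≥2.
BIN: E -> QQA becomes E -> QC, C -> QA; Q -> AAS becomes Q -> AD, D -> AS; Q -> BES becomes Q -> BF, F -> ES; S -> BES becomes S -> BG, G -> ES.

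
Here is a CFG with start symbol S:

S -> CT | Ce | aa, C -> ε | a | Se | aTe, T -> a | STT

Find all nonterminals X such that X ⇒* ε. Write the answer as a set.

{C}

Directly nullable (have an ε-rule): {C}.
Not nullable: S, T — each has a terminal in every rule's right-hand side or depends on a non-nullable symbol.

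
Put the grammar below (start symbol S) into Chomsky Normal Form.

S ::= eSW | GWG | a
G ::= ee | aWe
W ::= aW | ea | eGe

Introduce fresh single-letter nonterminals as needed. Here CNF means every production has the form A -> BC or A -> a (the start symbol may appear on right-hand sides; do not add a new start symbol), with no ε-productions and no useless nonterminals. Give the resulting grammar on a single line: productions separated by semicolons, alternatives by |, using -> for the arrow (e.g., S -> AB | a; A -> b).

No ε-productions.
No unit productions to eliminate.
TERM: introduce A -> a, B -> e and substitute in every rule of length ≥2.
BIN: G -> AWB becomes G -> AC, C -> WB; S -> BSW becomes S -> BD, D -> SW; S -> GWG becomes S -> GE, E -> WG; W -> BGB becomes W -> BF, F -> GB.

S -> a | BD | GE; A -> a; B -> e; C -> WB; D -> SW; E -> WG; F -> GB; G -> AC | BB; W -> AW | BA | BF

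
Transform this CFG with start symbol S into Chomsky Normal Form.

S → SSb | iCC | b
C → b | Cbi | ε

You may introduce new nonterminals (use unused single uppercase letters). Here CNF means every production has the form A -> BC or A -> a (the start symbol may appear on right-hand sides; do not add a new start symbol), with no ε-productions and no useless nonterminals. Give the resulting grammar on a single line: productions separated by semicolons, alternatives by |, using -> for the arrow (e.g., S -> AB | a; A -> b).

S -> b | i | BC | BE | SF; A -> b; B -> i; C -> b | AB | CD; D -> AB; E -> CC; F -> SA

Nullable: {C}; after ε-elimination: S -> b | i | iC | SSb | iCC; C -> b | bi | Cbi.
No unit productions to eliminate.
TERM: introduce A -> b, B -> i and substitute in every rule of length ≥2.
BIN: C -> CAB becomes C -> CD, D -> AB; S -> BCC becomes S -> BE, E -> CC; S -> SSA becomes S -> SF, F -> SA.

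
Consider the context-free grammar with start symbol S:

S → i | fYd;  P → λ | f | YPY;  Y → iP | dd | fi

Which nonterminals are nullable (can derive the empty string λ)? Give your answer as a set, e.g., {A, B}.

{P}

Directly nullable (have an ε-rule): {P}.
Not nullable: S, Y — each has a terminal in every rule's right-hand side or depends on a non-nullable symbol.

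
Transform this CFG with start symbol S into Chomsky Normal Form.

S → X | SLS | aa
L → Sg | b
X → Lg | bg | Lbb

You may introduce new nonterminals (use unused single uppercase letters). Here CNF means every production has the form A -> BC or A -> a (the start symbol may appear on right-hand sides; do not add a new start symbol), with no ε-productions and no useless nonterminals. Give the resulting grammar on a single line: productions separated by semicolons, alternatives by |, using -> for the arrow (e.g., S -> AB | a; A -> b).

No ε-productions.
After unit-elimination: S -> Lg | aa | bg | Lbb | SLS; L -> b | Sg; X -> Lg | bg | Lbb.
TERM: introduce C -> a, B -> b, A -> g and substitute in every rule of length ≥2.
BIN: S -> LBB becomes S -> LD, D -> BB; S -> SLS becomes S -> SE, E -> LS; X -> LBB becomes X -> LF, F -> BB.
Drop unreachable/unproductive: X.

S -> BA | CC | LA | LD | SE; A -> g; B -> b; C -> a; D -> BB; E -> LS; L -> b | SA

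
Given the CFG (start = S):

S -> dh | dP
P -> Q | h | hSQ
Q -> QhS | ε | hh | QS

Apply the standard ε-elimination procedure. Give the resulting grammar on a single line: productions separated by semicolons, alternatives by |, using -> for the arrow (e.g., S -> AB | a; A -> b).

S -> d | dP | dh; P -> Q | h | hS | hSQ; Q -> S | QS | hS | hh | QhS

Nullable set: {P, Q}.
S -> dP: P nullable, giving d | dP.
P -> Q: Q nullable, giving Q.
P -> hSQ: Q nullable, giving hS | hSQ.
Drop Q -> ε.
Q -> QS: Q nullable, giving QS | S.
Q -> QhS: Q nullable, giving QhS | hS.
Unchanged (no nullable symbols): S -> dh; P -> h; Q -> hh.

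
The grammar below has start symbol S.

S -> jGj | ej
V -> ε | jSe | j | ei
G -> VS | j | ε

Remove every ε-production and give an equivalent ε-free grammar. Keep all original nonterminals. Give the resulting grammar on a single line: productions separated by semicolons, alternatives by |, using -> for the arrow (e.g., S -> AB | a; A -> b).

S -> ej | jj | jGj; G -> S | j | VS; V -> j | ei | jSe

Nullable set: {G, V}.
S -> jGj: G nullable, giving jGj | jj.
Drop G -> ε.
G -> VS: V nullable, giving S | VS.
Drop V -> ε.
Unchanged (no nullable symbols): S -> ej; G -> j; V -> ei; V -> j; V -> jSe.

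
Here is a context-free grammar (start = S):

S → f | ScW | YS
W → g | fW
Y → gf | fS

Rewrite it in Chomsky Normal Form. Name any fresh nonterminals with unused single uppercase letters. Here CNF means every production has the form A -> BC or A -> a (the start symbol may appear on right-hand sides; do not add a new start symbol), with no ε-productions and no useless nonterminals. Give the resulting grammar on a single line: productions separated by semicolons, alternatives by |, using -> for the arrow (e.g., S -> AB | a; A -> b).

No ε-productions.
No unit productions to eliminate.
TERM: introduce A -> c, B -> f, C -> g and substitute in every rule of length ≥2.
BIN: S -> SAW becomes S -> SD, D -> AW.

S -> f | SD | YS; A -> c; B -> f; C -> g; D -> AW; W -> g | BW; Y -> BS | CB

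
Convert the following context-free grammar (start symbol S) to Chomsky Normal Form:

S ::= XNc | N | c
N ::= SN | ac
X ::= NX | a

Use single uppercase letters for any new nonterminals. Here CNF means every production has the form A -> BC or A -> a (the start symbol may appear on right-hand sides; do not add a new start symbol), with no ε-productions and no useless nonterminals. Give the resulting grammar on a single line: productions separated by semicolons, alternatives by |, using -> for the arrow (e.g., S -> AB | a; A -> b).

S -> c | AB | SN | XC; A -> a; B -> c; C -> NB; N -> AB | SN; X -> a | NX

No ε-productions.
After unit-elimination: S -> c | SN | ac | XNc; N -> SN | ac; X -> a | NX.
TERM: introduce A -> a, B -> c and substitute in every rule of length ≥2.
BIN: S -> XNB becomes S -> XC, C -> NB.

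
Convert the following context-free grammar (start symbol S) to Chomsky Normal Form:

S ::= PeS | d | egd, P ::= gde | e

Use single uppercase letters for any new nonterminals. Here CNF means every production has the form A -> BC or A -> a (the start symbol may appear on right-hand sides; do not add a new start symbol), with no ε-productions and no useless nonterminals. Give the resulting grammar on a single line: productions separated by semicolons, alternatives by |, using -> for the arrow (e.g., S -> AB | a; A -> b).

No ε-productions.
No unit productions to eliminate.
TERM: introduce B -> d, C -> e, A -> g and substitute in every rule of length ≥2.
BIN: P -> ABC becomes P -> AD, D -> BC; S -> CAB becomes S -> CE, E -> AB; S -> PCS becomes S -> PF, F -> CS.

S -> d | CE | PF; A -> g; B -> d; C -> e; D -> BC; E -> AB; F -> CS; P -> e | AD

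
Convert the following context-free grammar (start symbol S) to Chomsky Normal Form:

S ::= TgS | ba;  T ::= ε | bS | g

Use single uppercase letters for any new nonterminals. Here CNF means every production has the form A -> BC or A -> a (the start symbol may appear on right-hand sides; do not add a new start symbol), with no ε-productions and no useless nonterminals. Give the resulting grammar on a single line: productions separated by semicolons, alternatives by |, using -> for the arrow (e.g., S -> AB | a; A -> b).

S -> AS | BC | TD; A -> g; B -> b; C -> a; D -> AS; T -> g | BS

Nullable: {T}; after ε-elimination: S -> ba | gS | TgS; T -> g | bS.
No unit productions to eliminate.
TERM: introduce C -> a, B -> b, A -> g and substitute in every rule of length ≥2.
BIN: S -> TAS becomes S -> TD, D -> AS.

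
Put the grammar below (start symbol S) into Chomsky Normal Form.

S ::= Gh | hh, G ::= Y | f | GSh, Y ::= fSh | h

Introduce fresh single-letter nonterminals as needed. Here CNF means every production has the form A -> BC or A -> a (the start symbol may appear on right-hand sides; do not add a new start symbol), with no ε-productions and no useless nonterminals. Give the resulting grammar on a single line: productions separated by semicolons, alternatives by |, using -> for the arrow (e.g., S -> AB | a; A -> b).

No ε-productions.
After unit-elimination: S -> Gh | hh; G -> f | h | GSh | fSh; Y -> h | fSh.
TERM: introduce B -> f, A -> h and substitute in every rule of length ≥2.
BIN: G -> BSA becomes G -> BC, C -> SA; G -> GSA becomes G -> GD, D -> SA; Y -> BSA becomes Y -> BE, E -> SA.
Drop unreachable/unproductive: Y.

S -> AA | GA; A -> h; B -> f; C -> SA; D -> SA; G -> f | h | BC | GD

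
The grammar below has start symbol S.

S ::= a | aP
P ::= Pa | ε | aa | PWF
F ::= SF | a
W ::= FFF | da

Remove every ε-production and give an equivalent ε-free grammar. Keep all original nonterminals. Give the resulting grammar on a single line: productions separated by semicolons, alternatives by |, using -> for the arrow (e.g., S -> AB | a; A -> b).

Nullable set: {P}.
S -> aP: P nullable, giving a | aP.
Drop P -> ε.
P -> PWF: P nullable, giving PWF | WF.
P -> Pa: P nullable, giving Pa | a.
Unchanged (no nullable symbols): S -> a; F -> SF; F -> a; P -> aa; W -> FFF; W -> da.

S -> a | aP; F -> a | SF; P -> a | Pa | WF | aa | PWF; W -> da | FFF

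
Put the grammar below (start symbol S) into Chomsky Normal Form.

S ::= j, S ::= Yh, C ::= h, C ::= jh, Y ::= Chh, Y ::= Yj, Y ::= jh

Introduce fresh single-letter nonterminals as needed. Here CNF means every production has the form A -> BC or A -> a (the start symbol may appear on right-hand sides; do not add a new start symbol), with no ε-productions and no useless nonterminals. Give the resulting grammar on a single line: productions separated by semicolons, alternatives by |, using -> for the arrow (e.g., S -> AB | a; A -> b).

S -> j | YB; A -> j; B -> h; C -> h | AB; D -> BB; Y -> AB | CD | YA

No ε-productions.
No unit productions to eliminate.
TERM: introduce B -> h, A -> j and substitute in every rule of length ≥2.
BIN: Y -> CBB becomes Y -> CD, D -> BB.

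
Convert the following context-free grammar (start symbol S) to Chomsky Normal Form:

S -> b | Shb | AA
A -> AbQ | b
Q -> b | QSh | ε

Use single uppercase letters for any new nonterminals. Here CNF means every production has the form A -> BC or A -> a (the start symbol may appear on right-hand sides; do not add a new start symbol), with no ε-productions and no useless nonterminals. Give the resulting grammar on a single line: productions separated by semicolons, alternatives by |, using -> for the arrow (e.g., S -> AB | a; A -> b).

Nullable: {Q}; after ε-elimination: S -> b | AA | Shb; A -> b | Ab | AbQ; Q -> b | Sh | QSh.
No unit productions to eliminate.
TERM: introduce B -> b, C -> h and substitute in every rule of length ≥2.
BIN: A -> ABQ becomes A -> AD, D -> BQ; Q -> QSC becomes Q -> QE, E -> SC; S -> SCB becomes S -> SF, F -> CB.

S -> b | AA | SF; A -> b | AB | AD; B -> b; C -> h; D -> BQ; E -> SC; F -> CB; Q -> b | QE | SC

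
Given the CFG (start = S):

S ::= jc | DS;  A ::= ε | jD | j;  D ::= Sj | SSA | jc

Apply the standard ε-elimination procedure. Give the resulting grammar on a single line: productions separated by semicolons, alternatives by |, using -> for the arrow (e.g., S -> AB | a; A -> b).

Nullable set: {A}.
Drop A -> ε.
D -> SSA: A nullable, giving SS | SSA.
Unchanged (no nullable symbols): S -> DS; S -> jc; A -> j; A -> jD; D -> Sj; D -> jc.

S -> DS | jc; A -> j | jD; D -> SS | Sj | jc | SSA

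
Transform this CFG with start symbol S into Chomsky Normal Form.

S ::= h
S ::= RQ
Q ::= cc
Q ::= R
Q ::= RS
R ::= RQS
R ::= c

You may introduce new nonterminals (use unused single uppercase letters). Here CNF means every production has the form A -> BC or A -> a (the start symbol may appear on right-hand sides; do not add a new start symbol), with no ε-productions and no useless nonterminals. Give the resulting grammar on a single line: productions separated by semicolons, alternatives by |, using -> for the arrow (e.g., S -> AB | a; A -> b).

S -> h | RQ; A -> c; B -> QS; C -> QS; Q -> c | AA | RB | RS; R -> c | RC

No ε-productions.
After unit-elimination: S -> h | RQ; Q -> c | RS | cc | RQS; R -> c | RQS.
TERM: introduce A -> c and substitute in every rule of length ≥2.
BIN: Q -> RQS becomes Q -> RB, B -> QS; R -> RQS becomes R -> RC, C -> QS.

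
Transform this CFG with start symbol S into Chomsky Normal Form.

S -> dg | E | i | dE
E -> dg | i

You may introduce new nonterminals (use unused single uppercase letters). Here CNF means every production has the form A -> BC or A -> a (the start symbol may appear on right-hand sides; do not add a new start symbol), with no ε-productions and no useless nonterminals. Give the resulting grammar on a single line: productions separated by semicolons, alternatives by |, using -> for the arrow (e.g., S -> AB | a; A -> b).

S -> i | AB | AE; A -> d; B -> g; E -> i | AB

No ε-productions.
After unit-elimination: S -> i | dE | dg; E -> i | dg.
TERM: introduce A -> d, B -> g and substitute in every rule of length ≥2.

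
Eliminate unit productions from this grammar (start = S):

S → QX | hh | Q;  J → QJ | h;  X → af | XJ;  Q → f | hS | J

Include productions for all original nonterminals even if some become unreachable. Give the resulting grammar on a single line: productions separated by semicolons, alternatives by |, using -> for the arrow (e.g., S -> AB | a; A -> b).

Unit productions: Q->J, S->Q.
Unit pairs (A ⇒* B via units): (Q,J), (S,J), (S,Q).
S: inherits non-unit rules of {J, Q, S} → QJ | QX | f | h | hS | hh.
J: inherits non-unit rules of {J} → QJ | h.
Q: inherits non-unit rules of {J, Q} → QJ | f | h | hS.
X: inherits non-unit rules of {X} → XJ | af.

S -> f | h | QJ | QX | hS | hh; J -> h | QJ; Q -> f | h | QJ | hS; X -> XJ | af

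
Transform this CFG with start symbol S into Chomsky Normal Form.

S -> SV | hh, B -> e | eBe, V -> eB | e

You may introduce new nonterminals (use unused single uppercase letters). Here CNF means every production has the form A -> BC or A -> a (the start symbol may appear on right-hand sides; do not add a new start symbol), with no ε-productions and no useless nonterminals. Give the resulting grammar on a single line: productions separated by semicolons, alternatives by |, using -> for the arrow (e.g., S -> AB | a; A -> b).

No ε-productions.
No unit productions to eliminate.
TERM: introduce A -> e, C -> h and substitute in every rule of length ≥2.
BIN: B -> ABA becomes B -> AD, D -> BA.

S -> CC | SV; A -> e; B -> e | AD; C -> h; D -> BA; V -> e | AB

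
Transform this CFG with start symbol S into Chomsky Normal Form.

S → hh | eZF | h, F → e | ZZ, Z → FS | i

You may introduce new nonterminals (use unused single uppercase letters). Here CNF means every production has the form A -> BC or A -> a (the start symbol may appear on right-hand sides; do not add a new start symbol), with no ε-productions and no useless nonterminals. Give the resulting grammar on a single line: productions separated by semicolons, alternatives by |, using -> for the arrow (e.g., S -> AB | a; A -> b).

S -> h | AC | BB; A -> e; B -> h; C -> ZF; F -> e | ZZ; Z -> i | FS

No ε-productions.
No unit productions to eliminate.
TERM: introduce A -> e, B -> h and substitute in every rule of length ≥2.
BIN: S -> AZF becomes S -> AC, C -> ZF.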